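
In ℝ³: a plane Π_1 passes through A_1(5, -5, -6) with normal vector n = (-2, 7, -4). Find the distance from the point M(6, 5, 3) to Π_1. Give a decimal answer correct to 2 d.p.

3.85

Π_1: n·r = n·A_1 gives -2x + 7y - 4z = -21.
n·M − d = (-2)·(6) + (7)·(5) + (-4)·(3) − (-21) = 32; |n| = √69.
Distance = |32| / √69 = 32/√69 ≈ 3.85.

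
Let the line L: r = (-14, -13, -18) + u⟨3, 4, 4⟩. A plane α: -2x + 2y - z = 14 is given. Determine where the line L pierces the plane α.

Substitute r = (-14, -13, -18) + t(3, 4, 4) into the plane: 20 + (-2)t = 14, so t = 3.
Intersection: (-14, -13, -18) + 3·(3, 4, 4) = (-5, -1, -6).

(-5, -1, -6)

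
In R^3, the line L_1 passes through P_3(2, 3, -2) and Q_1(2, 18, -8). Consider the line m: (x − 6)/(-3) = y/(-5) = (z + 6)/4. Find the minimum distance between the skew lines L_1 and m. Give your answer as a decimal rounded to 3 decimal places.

A direction vector for L_1 is Q_1 − P_3 = (0, 15, -6).
m has direction (-3, -5, 4) through (6, 0, -6).
Common perpendicular direction n = (0, 15, -6) × (-3, -5, 4) = (30, 18, 45).
With w = (6, 0, -6) − (2, 3, -2) = (4, -3, -4), w · n = -114.
Distance = |w · n| / |n| = |-114| / √3249 ≈ 2.000.

2.000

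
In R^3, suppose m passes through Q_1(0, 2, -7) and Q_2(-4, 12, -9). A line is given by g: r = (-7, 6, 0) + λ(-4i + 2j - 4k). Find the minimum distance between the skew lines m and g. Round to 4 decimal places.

9.0935

A direction vector for m is Q_2 − Q_1 = (-4, 10, -2).
Common perpendicular direction n = (-4, 10, -2) × (-4, 2, -4) = (-36, -8, 32).
With w = (-7, 6, 0) − (0, 2, -7) = (-7, 4, 7), w · n = 444.
Distance = |w · n| / |n| = |444| / √2384 ≈ 9.0935.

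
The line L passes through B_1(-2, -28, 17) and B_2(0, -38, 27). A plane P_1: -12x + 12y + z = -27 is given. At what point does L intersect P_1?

A direction vector for L is B_2 − B_1 = (2, -10, 10).
Substitute r = (-2, -28, 17) + t(2, -10, 10) into the plane: -295 + (-134)t = -27, so t = -2.
Intersection: (-2, -28, 17) + (-2)·(2, -10, 10) = (-6, -8, -3).

(-6, -8, -3)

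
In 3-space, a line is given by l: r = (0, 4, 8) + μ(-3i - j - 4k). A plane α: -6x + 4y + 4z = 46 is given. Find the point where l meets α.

Substitute r = (0, 4, 8) + t(-3, -1, -4) into the plane: 48 + (-2)t = 46, so t = 1.
Intersection: (0, 4, 8) + 1·(-3, -1, -4) = (-3, 3, 4).

(-3, 3, 4)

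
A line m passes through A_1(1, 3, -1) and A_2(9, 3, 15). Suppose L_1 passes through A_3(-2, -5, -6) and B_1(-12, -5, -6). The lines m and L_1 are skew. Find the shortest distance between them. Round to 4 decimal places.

A direction vector for m is A_2 − A_1 = (8, 0, 16).
A direction vector for L_1 is B_1 − A_3 = (-10, 0, 0).
Common perpendicular direction n = (8, 0, 16) × (-10, 0, 0) = (0, -160, 0).
With w = (-2, -5, -6) − (1, 3, -1) = (-3, -8, -5), w · n = 1280.
Distance = |w · n| / |n| = |1280| / √25600 ≈ 8.0000.

8.0000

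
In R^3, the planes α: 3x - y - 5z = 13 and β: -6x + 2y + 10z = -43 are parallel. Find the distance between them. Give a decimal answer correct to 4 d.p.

1.4368

Rescale β by 1/(-2): 3x - y - 5z = 43/2. Then distance = |13 − (43/2)| / √35 ≈ 1.4368.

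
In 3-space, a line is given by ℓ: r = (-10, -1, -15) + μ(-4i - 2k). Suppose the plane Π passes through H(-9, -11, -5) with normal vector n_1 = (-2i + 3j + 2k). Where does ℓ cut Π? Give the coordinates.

(2, -1, -9)

Π: n_1·r = n_1·H gives -2x + 3y + 2z = -25.
Substitute r = (-10, -1, -15) + t(-4, 0, -2) into the plane: -13 + 4t = -25, so t = -3.
Intersection: (-10, -1, -15) + (-3)·(-4, 0, -2) = (2, -1, -9).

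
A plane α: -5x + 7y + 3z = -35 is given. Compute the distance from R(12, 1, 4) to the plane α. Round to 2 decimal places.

0.66

n·R − d = (-5)·(12) + (7)·(1) + (3)·(4) − (-35) = -6; |n| = √83.
Distance = |-6| / √83 = 6/√83 ≈ 0.66.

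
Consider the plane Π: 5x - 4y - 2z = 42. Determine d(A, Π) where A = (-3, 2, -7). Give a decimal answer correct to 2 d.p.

7.60

n·A − d = (5)·(-3) + (-4)·(2) + (-2)·(-7) − 42 = -51; |n| = √45.
Distance = |-51| / √45 = 51/√45 ≈ 7.60.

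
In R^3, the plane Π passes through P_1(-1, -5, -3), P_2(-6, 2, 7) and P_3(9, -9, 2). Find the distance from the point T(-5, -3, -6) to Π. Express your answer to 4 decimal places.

P_1P_2 = (-5, 7, 10), P_1P_3 = (10, -4, 5); a normal to Π is P_1P_2 × P_1P_3 = (75, 125, -50).
Using P_1: Π has equation 75x + 125y - 50z = -550.
n·T − d = (75)·(-5) + (125)·(-3) + (-50)·(-6) − (-550) = 100; |n| = √23750.
Distance = |100| / √23750 = 100/√23750 ≈ 0.6489.

0.6489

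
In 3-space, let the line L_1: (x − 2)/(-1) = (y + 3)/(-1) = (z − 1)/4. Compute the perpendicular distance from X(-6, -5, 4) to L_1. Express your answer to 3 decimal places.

L_1 has direction (-1, -1, 4) through (2, -3, 1).
Taking (2, -3, 1) on L_1 with direction v = (-1, -1, 4): w = X − (2, -3, 1) = (-8, -2, 3), and w × v = (-5, 29, 6).
Distance = |w × v| / |v| = √902 / √18 ≈ 7.079.

7.079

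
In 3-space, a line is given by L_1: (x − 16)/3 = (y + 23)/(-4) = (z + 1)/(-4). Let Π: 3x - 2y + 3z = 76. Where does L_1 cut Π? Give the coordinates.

L_1 has direction (3, -4, -4) through (16, -23, -1).
Substitute r = (16, -23, -1) + t(3, -4, -4) into the plane: 91 + 5t = 76, so t = -3.
Intersection: (16, -23, -1) + (-3)·(3, -4, -4) = (7, -11, 11).

(7, -11, 11)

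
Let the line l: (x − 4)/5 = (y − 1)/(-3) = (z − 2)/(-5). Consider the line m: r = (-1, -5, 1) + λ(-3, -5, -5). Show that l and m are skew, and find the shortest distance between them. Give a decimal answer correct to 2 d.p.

2.92

l has direction (5, -3, -5) through (4, 1, 2).
Common perpendicular direction n = (5, -3, -5) × (-3, -5, -5) = (-10, 40, -34).
With w = (-1, -5, 1) − (4, 1, 2) = (-5, -6, -1), w · n = -156.
Since n ≠ 0 the lines are not parallel, and w · n = -156 ≠ 0 so they do not intersect; hence they are skew.
Distance = |w · n| / |n| = |-156| / √2856 ≈ 2.92.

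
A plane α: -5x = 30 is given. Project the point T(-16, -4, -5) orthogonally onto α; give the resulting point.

(-6, -4, -5)

Foot = T − λn with λ = (n·T − d)/|n|² = (80 − 30)/25 = 2.
Foot = (-16, -4, -5) − 2·(-5, 0, 0) = (-6, -4, -5).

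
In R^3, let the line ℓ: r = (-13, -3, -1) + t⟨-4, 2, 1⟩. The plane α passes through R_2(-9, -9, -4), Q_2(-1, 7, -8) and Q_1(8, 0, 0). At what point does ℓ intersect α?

(-5, -7, -3)

R_2Q_2 = (8, 16, -4), R_2Q_1 = (17, 9, 4); a normal to α is R_2Q_2 × R_2Q_1 = (100, -100, -200).
Using R_2: α has equation 100x - 100y - 200z = 800.
Substitute r = (-13, -3, -1) + t(-4, 2, 1) into the plane: -800 + (-800)t = 800, so t = -2.
Intersection: (-13, -3, -1) + (-2)·(-4, 2, 1) = (-5, -7, -3).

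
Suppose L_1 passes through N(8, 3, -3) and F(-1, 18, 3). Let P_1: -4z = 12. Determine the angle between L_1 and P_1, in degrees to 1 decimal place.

18.9

A direction vector for L_1 is F − N = (-9, 15, 6).
sin θ = |n·v| / (|n||v|) = |-24| / (√16 · √342) = 0.32444.
θ ≈ 18.9°.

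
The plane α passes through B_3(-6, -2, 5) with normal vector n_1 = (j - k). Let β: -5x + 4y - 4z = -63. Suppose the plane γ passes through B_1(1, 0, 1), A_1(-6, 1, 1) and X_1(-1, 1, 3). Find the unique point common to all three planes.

(7, 2, 9)

α: n_1·r = n_1·B_3 gives y - z = -7.
B_1A_1 = (-7, 1, 0), B_1X_1 = (-2, 1, 2); a normal to γ is B_1A_1 × B_1X_1 = (2, 14, -5).
Using B_1: γ has equation 2x + 14y - 5z = -3.
Solving the 3×3 linear system y - z = -7, -5x + 4y - 4z = -63, 2x + 14y - 5z = -3 (e.g. by elimination or Cramer's rule, determinant = 45) gives (7, 2, 9).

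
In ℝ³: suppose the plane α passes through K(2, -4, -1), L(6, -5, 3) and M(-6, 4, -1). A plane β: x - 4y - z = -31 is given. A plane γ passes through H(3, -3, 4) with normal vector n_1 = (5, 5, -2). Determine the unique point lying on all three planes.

(-8, 6, -1)

KL = (4, -1, 4), KM = (-8, 8, 0); a normal to α is KL × KM = (-32, -32, 24).
Using K: α has equation -32x - 32y + 24z = 40.
γ: n_1·r = n_1·H gives 5x + 5y - 2z = -8.
Solving the 3×3 linear system -32x - 32y + 24z = 40, x - 4y - z = -31, 5x + 5y - 2z = -8 (e.g. by elimination or Cramer's rule, determinant = 280) gives (-8, 6, -1).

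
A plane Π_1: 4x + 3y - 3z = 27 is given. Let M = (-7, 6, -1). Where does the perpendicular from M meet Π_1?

Foot = M − λn with λ = (n·M − d)/|n|² = (-7 − 27)/34 = -1.
Foot = (-7, 6, -1) − (-1)·(4, 3, -3) = (-3, 9, -4).

(-3, 9, -4)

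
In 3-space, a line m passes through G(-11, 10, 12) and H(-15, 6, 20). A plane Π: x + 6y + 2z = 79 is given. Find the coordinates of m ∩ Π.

(-9, 12, 8)

A direction vector for m is H − G = (-4, -4, 8).
Substitute r = (-11, 10, 12) + t(-4, -4, 8) into the plane: 73 + (-12)t = 79, so t = -1/2.
Intersection: (-11, 10, 12) + (-1/2)·(-4, -4, 8) = (-9, 12, 8).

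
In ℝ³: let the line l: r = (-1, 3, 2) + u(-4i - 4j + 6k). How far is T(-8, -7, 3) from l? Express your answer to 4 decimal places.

Taking (-1, 3, 2) on l with direction v = (-4, -4, 6): w = T − (-1, 3, 2) = (-7, -10, 1), and w × v = (-56, 38, -12).
Distance = |w × v| / |v| = √4724 / √68 ≈ 8.3349.

8.3349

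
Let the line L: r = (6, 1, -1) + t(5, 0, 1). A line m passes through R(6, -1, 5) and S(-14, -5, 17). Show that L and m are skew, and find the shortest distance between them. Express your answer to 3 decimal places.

A direction vector for m is S − R = (-20, -4, 12).
Common perpendicular direction n = (5, 0, 1) × (-20, -4, 12) = (4, -80, -20).
With w = (6, -1, 5) − (6, 1, -1) = (0, -2, 6), w · n = 40.
Since n ≠ 0 the lines are not parallel, and w · n = 40 ≠ 0 so they do not intersect; hence they are skew.
Distance = |w · n| / |n| = |40| / √6816 ≈ 0.485.

0.485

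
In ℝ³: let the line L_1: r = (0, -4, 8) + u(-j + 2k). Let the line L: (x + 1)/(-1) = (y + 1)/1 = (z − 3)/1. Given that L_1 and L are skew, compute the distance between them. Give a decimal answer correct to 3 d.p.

0.535

L has direction (-1, 1, 1) through (-1, -1, 3).
Common perpendicular direction n = (0, -1, 2) × (-1, 1, 1) = (-3, -2, -1).
With w = (-1, -1, 3) − (0, -4, 8) = (-1, 3, -5), w · n = 2.
Distance = |w · n| / |n| = |2| / √14 ≈ 0.535.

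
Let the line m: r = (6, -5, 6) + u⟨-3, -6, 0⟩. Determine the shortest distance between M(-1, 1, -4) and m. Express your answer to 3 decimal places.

Taking (6, -5, 6) on m with direction v = (-3, -6, 0): w = M − (6, -5, 6) = (-7, 6, -10), and w × v = (-60, 30, 60).
Distance = |w × v| / |v| = √8100 / √45 ≈ 13.416.

13.416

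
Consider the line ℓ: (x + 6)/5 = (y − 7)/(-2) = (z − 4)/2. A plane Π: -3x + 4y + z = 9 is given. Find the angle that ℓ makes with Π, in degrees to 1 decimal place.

45.8

ℓ has direction (5, -2, 2) through (-6, 7, 4).
sin θ = |n·v| / (|n||v|) = |-21| / (√26 · √33) = 0.71693.
θ ≈ 45.8°.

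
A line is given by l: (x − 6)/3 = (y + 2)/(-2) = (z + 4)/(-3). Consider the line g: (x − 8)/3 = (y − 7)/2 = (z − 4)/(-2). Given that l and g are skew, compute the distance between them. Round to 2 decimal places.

5.60

l has direction (3, -2, -3) through (6, -2, -4).
g has direction (3, 2, -2) through (8, 7, 4).
Common perpendicular direction n = (3, -2, -3) × (3, 2, -2) = (10, -3, 12).
With w = (8, 7, 4) − (6, -2, -4) = (2, 9, 8), w · n = 89.
Distance = |w · n| / |n| = |89| / √253 ≈ 5.60.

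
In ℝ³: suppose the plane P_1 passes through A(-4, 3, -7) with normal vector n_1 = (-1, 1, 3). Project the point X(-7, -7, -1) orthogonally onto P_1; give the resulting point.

P_1: n_1·r = n_1·A gives -x + y + 3z = -14.
Foot = X − λn with λ = (n·X − d)/|n|² = (-3 − (-14))/11 = 1.
Foot = (-7, -7, -1) − 1·(-1, 1, 3) = (-6, -8, -4).

(-6, -8, -4)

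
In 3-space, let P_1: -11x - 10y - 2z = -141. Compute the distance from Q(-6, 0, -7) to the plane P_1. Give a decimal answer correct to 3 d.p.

14.733

n·Q − d = (-11)·(-6) + (-10)·(0) + (-2)·(-7) − (-141) = 221; |n| = √225.
Distance = |221| / √225 = 221/√225 ≈ 14.733.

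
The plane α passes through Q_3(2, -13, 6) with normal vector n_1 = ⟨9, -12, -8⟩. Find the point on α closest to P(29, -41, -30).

(2, -5, -6)

α: n_1·r = n_1·Q_3 gives 9x - 12y - 8z = 126.
Foot = P − λn with λ = (n·P − d)/|n|² = (993 − 126)/289 = 3.
Foot = (29, -41, -30) − 3·(9, -12, -8) = (2, -5, -6).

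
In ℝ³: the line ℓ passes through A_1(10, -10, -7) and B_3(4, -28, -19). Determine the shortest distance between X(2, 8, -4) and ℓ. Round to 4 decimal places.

14.2779

A direction vector for ℓ is B_3 − A_1 = (-6, -18, -12).
Taking (10, -10, -7) on ℓ with direction v = (-6, -18, -12): w = X − (10, -10, -7) = (-8, 18, 3), and w × v = (-162, -114, 252).
Distance = |w × v| / |v| = √102744 / √504 ≈ 14.2779.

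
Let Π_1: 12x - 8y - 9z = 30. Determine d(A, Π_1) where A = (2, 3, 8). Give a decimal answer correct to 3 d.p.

6.000

n·A − d = (12)·(2) + (-8)·(3) + (-9)·(8) − 30 = -102; |n| = √289.
Distance = |-102| / √289 = 102/√289 ≈ 6.000.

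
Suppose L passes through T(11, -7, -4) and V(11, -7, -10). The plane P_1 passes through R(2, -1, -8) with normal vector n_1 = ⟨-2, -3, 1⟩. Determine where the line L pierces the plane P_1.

A direction vector for L is V − T = (0, 0, -6).
P_1: n_1·r = n_1·R gives -2x - 3y + z = -9.
Substitute r = (11, -7, -4) + t(0, 0, -6) into the plane: -5 + (-6)t = -9, so t = 2/3.
Intersection: (11, -7, -4) + (2/3)·(0, 0, -6) = (11, -7, -8).

(11, -7, -8)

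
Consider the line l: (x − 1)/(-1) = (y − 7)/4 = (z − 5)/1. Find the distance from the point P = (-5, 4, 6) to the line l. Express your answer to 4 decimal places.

6.6792

l has direction (-1, 4, 1) through (1, 7, 5).
Taking (1, 7, 5) on l with direction v = (-1, 4, 1): w = P − (1, 7, 5) = (-6, -3, 1), and w × v = (-7, 5, -27).
Distance = |w × v| / |v| = √803 / √18 ≈ 6.6792.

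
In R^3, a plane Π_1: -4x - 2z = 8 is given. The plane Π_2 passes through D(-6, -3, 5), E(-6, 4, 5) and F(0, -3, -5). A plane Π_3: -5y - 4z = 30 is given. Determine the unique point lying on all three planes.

DE = (0, 7, 0), DF = (6, 0, -10); a normal to Π_2 is DE × DF = (-70, 0, -42).
Using D: Π_2 has equation -70x - 42z = 210.
Solving the 3×3 linear system -4x - 2z = 8, -70x - 42z = 210, -5y - 4z = 30 (e.g. by elimination or Cramer's rule, determinant = 140) gives (3, 2, -10).

(3, 2, -10)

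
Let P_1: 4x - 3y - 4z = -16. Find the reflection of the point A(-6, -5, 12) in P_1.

λ = (n·A − d)/|n|² = (-57 − (-16))/41 = -1.
Reflection = A − 2λn = (-6, -5, 12) − (-2)·(4, -3, -4) = (2, -11, 4).

(2, -11, 4)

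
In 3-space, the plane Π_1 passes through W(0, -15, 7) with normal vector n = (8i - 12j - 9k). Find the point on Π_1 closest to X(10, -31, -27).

Π_1: n·r = n·W gives 8x - 12y - 9z = 117.
Foot = X − λn with λ = (n·X − d)/|n|² = (695 − 117)/289 = 2.
Foot = (10, -31, -27) − 2·(8, -12, -9) = (-6, -7, -9).

(-6, -7, -9)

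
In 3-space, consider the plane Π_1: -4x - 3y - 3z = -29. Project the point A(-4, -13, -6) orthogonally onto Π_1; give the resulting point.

(8, -4, 3)

Foot = A − λn with λ = (n·A − d)/|n|² = (73 − (-29))/34 = 3.
Foot = (-4, -13, -6) − 3·(-4, -3, -3) = (8, -4, 3).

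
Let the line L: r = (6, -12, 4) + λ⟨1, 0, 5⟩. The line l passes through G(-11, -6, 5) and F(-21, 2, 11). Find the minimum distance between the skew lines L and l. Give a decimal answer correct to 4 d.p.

A direction vector for l is F − G = (-10, 8, 6).
Common perpendicular direction n = (1, 0, 5) × (-10, 8, 6) = (-40, -56, 8).
With w = (-11, -6, 5) − (6, -12, 4) = (-17, 6, 1), w · n = 352.
Distance = |w · n| / |n| = |352| / √4800 ≈ 5.0807.

5.0807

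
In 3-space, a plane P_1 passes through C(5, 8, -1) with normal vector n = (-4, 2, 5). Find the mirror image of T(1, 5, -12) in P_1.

P_1: n·r = n·C gives -4x + 2y + 5z = -9.
λ = (n·T − d)/|n|² = (-54 − (-9))/45 = -1.
Reflection = T − 2λn = (1, 5, -12) − (-2)·(-4, 2, 5) = (-7, 9, -2).

(-7, 9, -2)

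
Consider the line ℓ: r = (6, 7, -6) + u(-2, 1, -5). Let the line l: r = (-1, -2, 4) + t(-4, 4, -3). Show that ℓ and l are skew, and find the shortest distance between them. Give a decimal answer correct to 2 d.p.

12.73

Common perpendicular direction n = (-2, 1, -5) × (-4, 4, -3) = (17, 14, -4).
With w = (-1, -2, 4) − (6, 7, -6) = (-7, -9, 10), w · n = -285.
Since n ≠ 0 the lines are not parallel, and w · n = -285 ≠ 0 so they do not intersect; hence they are skew.
Distance = |w · n| / |n| = |-285| / √501 ≈ 12.73.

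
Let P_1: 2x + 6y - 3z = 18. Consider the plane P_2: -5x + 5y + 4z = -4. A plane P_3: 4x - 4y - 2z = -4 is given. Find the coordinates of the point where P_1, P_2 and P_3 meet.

(-3, 1, -6)

Solving the 3×3 linear system 2x + 6y - 3z = 18, -5x + 5y + 4z = -4, 4x - 4y - 2z = -4 (e.g. by elimination or Cramer's rule, determinant = 48) gives (-3, 1, -6).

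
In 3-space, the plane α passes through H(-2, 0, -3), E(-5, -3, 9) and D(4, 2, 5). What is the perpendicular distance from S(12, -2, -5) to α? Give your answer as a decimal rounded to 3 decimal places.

HE = (-3, -3, 12), HD = (6, 2, 8); a normal to α is HE × HD = (-48, 96, 12).
Using H: α has equation -48x + 96y + 12z = 60.
n·S − d = (-48)·(12) + (96)·(-2) + (12)·(-5) − 60 = -888; |n| = √11664.
Distance = |-888| / √11664 = 888/√11664 ≈ 8.222.

8.222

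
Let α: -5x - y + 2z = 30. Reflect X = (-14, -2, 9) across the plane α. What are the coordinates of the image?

(6, 2, 1)

λ = (n·X − d)/|n|² = (90 − 30)/30 = 2.
Reflection = X − 2λn = (-14, -2, 9) − 4·(-5, -1, 2) = (6, 2, 1).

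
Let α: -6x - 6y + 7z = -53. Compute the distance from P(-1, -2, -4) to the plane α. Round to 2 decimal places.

n·P − d = (-6)·(-1) + (-6)·(-2) + (7)·(-4) − (-53) = 43; |n| = √121.
Distance = |43| / √121 = 43/√121 ≈ 3.91.

3.91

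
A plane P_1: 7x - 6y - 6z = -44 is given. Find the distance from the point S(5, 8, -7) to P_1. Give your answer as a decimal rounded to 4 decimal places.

6.6364

n·S − d = (7)·(5) + (-6)·(8) + (-6)·(-7) − (-44) = 73; |n| = √121.
Distance = |73| / √121 = 73/√121 ≈ 6.6364.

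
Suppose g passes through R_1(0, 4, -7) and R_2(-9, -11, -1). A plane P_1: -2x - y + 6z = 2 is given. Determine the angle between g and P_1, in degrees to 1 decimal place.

A direction vector for g is R_2 − R_1 = (-9, -15, 6).
sin θ = |n·v| / (|n||v|) = |69| / (√41 · √342) = 0.58270.
θ ≈ 35.6°.

35.6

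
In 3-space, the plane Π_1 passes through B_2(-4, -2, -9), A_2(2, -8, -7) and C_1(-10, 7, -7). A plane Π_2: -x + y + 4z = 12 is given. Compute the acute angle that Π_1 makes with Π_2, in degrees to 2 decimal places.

B_2A_2 = (6, -6, 2), B_2C_1 = (-6, 9, 2); a normal to Π_1 is B_2A_2 × B_2C_1 = (-30, -24, 18).
Using B_2: Π_1 has equation -30x - 24y + 18z = 6.
cos θ = |n₁·n₂| / (|n₁||n₂|) = |78| / (√1800 · √18).
θ = arccos(0.43333) ≈ 64.32°.

64.32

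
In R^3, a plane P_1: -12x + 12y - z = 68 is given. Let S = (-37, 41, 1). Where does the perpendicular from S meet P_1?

(-1, 5, 4)

Foot = S − λn with λ = (n·S − d)/|n|² = (935 − 68)/289 = 3.
Foot = (-37, 41, 1) − 3·(-12, 12, -1) = (-1, 5, 4).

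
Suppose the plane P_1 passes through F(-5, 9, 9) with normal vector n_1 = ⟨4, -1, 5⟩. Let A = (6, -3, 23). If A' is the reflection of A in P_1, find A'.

P_1: n_1·r = n_1·F gives 4x - y + 5z = 16.
λ = (n·A − d)/|n|² = (142 − 16)/42 = 3.
Reflection = A − 2λn = (6, -3, 23) − 6·(4, -1, 5) = (-18, 3, -7).

(-18, 3, -7)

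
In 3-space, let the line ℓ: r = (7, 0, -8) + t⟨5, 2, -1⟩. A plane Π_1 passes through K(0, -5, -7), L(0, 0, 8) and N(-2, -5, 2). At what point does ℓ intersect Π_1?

KL = (0, 5, 15), KN = (-2, 0, 9); a normal to Π_1 is KL × KN = (45, -30, 10).
Using K: Π_1 has equation 45x - 30y + 10z = 80.
Substitute r = (7, 0, -8) + t(5, 2, -1) into the plane: 235 + 155t = 80, so t = -1.
Intersection: (7, 0, -8) + (-1)·(5, 2, -1) = (2, -2, -7).

(2, -2, -7)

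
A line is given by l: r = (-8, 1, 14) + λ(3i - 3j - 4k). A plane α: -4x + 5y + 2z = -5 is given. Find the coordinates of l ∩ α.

Substitute r = (-8, 1, 14) + t(3, -3, -4) into the plane: 65 + (-35)t = -5, so t = 2.
Intersection: (-8, 1, 14) + 2·(3, -3, -4) = (-2, -5, 6).

(-2, -5, 6)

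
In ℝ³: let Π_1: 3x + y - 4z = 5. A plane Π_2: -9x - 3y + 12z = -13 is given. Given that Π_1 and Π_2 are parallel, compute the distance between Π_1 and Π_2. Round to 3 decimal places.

0.131

Rescale Π_2 by 1/(-3): 3x + y - 4z = 13/3. Then distance = |5 − (13/3)| / √26 ≈ 0.131.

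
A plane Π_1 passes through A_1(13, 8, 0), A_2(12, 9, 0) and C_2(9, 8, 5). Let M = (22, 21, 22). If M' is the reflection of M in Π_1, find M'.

(-8, -9, -2)

A_1A_2 = (-1, 1, 0), A_1C_2 = (-4, 0, 5); a normal to Π_1 is A_1A_2 × A_1C_2 = (5, 5, 4).
Using A_1: Π_1 has equation 5x + 5y + 4z = 105.
λ = (n·M − d)/|n|² = (303 − 105)/66 = 3.
Reflection = M − 2λn = (22, 21, 22) − 6·(5, 5, 4) = (-8, -9, -2).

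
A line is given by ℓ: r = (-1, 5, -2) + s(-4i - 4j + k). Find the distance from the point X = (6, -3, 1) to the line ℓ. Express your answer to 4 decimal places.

10.9779

Taking (-1, 5, -2) on ℓ with direction v = (-4, -4, 1): w = X − (-1, 5, -2) = (7, -8, 3), and w × v = (4, -19, -60).
Distance = |w × v| / |v| = √3977 / √33 ≈ 10.9779.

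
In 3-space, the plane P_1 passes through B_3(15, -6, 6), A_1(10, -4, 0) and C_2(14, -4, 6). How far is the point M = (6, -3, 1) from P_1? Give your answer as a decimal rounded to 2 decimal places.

B_3A_1 = (-5, 2, -6), B_3C_2 = (-1, 2, 0); a normal to P_1 is B_3A_1 × B_3C_2 = (12, 6, -8).
Using B_3: P_1 has equation 12x + 6y - 8z = 96.
n·M − d = (12)·(6) + (6)·(-3) + (-8)·(1) − 96 = -50; |n| = √244.
Distance = |-50| / √244 = 50/√244 ≈ 3.20.

3.20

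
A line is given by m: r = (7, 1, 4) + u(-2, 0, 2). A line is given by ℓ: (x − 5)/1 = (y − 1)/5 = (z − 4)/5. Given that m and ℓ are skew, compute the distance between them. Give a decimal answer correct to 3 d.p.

ℓ has direction (1, 5, 5) through (5, 1, 4).
Common perpendicular direction n = (-2, 0, 2) × (1, 5, 5) = (-10, 12, -10).
With w = (5, 1, 4) − (7, 1, 4) = (-2, 0, 0), w · n = 20.
Distance = |w · n| / |n| = |20| / √344 ≈ 1.078.

1.078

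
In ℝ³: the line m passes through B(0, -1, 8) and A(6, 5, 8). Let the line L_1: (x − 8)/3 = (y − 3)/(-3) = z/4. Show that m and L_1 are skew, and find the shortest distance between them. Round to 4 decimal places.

7.7611

A direction vector for m is A − B = (6, 6, 0).
L_1 has direction (3, -3, 4) through (8, 3, 0).
Common perpendicular direction n = (6, 6, 0) × (3, -3, 4) = (24, -24, -36).
With w = (8, 3, 0) − (0, -1, 8) = (8, 4, -8), w · n = 384.
Since n ≠ 0 the lines are not parallel, and w · n = 384 ≠ 0 so they do not intersect; hence they are skew.
Distance = |w · n| / |n| = |384| / √2448 ≈ 7.7611.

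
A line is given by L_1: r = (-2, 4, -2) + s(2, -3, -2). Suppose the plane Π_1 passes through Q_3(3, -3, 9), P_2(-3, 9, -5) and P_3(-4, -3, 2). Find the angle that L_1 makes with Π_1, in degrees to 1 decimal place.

68.6

Q_3P_2 = (-6, 12, -14), Q_3P_3 = (-7, 0, -7); a normal to Π_1 is Q_3P_2 × Q_3P_3 = (-84, 56, 84).
Using Q_3: Π_1 has equation -84x + 56y + 84z = 336.
sin θ = |n·v| / (|n||v|) = |-504| / (√17248 · √17) = 0.93076.
θ ≈ 68.6°.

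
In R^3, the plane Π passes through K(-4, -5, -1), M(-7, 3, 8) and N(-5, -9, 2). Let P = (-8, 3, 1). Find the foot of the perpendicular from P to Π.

KM = (-3, 8, 9), KN = (-1, -4, 3); a normal to Π is KM × KN = (60, 0, 20).
Using K: Π has equation 60x + 20z = -260.
Foot = P − λn with λ = (n·P − d)/|n|² = (-460 − (-260))/4000 = -1/20.
Foot = (-8, 3, 1) − (-1/20)·(60, 0, 20) = (-5, 3, 2).

(-5, 3, 2)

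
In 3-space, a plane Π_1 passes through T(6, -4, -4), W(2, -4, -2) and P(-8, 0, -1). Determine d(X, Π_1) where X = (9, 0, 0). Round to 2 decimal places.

TW = (-4, 0, 2), TP = (-14, 4, 3); a normal to Π_1 is TW × TP = (-8, -16, -16).
Using T: Π_1 has equation -8x - 16y - 16z = 80.
n·X − d = (-8)·(9) + (-16)·(0) + (-16)·(0) − 80 = -152; |n| = √576.
Distance = |-152| / √576 = 152/√576 ≈ 6.33.

6.33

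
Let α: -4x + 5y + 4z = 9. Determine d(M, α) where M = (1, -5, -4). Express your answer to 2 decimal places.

n·M − d = (-4)·(1) + (5)·(-5) + (4)·(-4) − 9 = -54; |n| = √57.
Distance = |-54| / √57 = 54/√57 ≈ 7.15.

7.15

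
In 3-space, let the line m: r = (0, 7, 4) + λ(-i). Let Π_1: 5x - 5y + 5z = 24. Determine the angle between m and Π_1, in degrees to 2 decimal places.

35.26

sin θ = |n·v| / (|n||v|) = |-5| / (√75 · √1) = 0.57735.
θ ≈ 35.26°.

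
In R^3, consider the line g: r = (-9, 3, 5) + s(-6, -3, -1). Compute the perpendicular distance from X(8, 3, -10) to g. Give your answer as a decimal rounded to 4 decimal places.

Taking (-9, 3, 5) on g with direction v = (-6, -3, -1): w = X − (-9, 3, 5) = (17, 0, -15), and w × v = (-45, 107, -51).
Distance = |w × v| / |v| = √16075 / √46 ≈ 18.6938.

18.6938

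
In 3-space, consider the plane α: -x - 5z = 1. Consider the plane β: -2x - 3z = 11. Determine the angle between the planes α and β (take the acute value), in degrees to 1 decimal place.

22.4

cos θ = |n₁·n₂| / (|n₁||n₂|) = |17| / (√26 · √13).
θ = arccos(0.92468) ≈ 22.4°.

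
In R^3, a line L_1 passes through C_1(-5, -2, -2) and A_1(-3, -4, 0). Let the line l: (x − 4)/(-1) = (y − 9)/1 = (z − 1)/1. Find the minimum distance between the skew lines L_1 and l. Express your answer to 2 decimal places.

14.14

A direction vector for L_1 is A_1 − C_1 = (2, -2, 2).
l has direction (-1, 1, 1) through (4, 9, 1).
Common perpendicular direction n = (2, -2, 2) × (-1, 1, 1) = (-4, -4, 0).
With w = (4, 9, 1) − (-5, -2, -2) = (9, 11, 3), w · n = -80.
Distance = |w · n| / |n| = |-80| / √32 ≈ 14.14.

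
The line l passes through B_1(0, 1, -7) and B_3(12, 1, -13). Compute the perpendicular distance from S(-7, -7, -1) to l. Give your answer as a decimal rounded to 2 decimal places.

A direction vector for l is B_3 − B_1 = (12, 0, -6).
Taking (0, 1, -7) on l with direction v = (12, 0, -6): w = S − (0, 1, -7) = (-7, -8, 6), and w × v = (48, 30, 96).
Distance = |w × v| / |v| = √12420 / √180 ≈ 8.31.

8.31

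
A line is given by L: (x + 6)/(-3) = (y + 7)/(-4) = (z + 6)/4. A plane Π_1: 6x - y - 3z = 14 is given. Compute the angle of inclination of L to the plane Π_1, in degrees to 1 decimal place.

36.8

L has direction (-3, -4, 4) through (-6, -7, -6).
sin θ = |n·v| / (|n||v|) = |-26| / (√46 · √41) = 0.59869.
θ ≈ 36.8°.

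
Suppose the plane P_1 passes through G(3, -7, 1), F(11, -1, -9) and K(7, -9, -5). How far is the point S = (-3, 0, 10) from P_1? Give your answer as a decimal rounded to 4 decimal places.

0.4619

GF = (8, 6, -10), GK = (4, -2, -6); a normal to P_1 is GF × GK = (-56, 8, -40).
Using G: P_1 has equation -56x + 8y - 40z = -264.
n·S − d = (-56)·(-3) + (8)·(0) + (-40)·(10) − (-264) = 32; |n| = √4800.
Distance = |32| / √4800 = 32/√4800 ≈ 0.4619.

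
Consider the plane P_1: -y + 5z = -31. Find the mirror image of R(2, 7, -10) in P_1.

(2, 5, 0)

λ = (n·R − d)/|n|² = (-57 − (-31))/26 = -1.
Reflection = R − 2λn = (2, 7, -10) − (-2)·(0, -1, 5) = (2, 5, 0).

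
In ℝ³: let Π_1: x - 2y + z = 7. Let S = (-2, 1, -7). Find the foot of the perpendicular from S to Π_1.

(1, -5, -4)

Foot = S − λn with λ = (n·S − d)/|n|² = (-11 − 7)/6 = -3.
Foot = (-2, 1, -7) − (-3)·(1, -2, 1) = (1, -5, -4).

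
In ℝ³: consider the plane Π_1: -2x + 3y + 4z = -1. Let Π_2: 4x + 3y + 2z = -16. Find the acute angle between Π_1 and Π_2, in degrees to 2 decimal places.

71.92

cos θ = |n₁·n₂| / (|n₁||n₂|) = |9| / (√29 · √29).
θ = arccos(0.31034) ≈ 71.92°.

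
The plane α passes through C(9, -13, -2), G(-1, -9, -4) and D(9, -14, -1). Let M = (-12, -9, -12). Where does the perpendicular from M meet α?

(-11, -4, -7)

CG = (-10, 4, -2), CD = (0, -1, 1); a normal to α is CG × CD = (2, 10, 10).
Using C: α has equation 2x + 10y + 10z = -132.
Foot = M − λn with λ = (n·M − d)/|n|² = (-234 − (-132))/204 = -1/2.
Foot = (-12, -9, -12) − (-1/2)·(2, 10, 10) = (-11, -4, -7).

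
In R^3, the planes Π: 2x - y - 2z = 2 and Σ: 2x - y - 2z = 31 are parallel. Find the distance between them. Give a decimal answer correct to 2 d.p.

9.67

Same normal n = (2, -1, -2) with |n| = √9; distance = |2 − 31| / |n| = 29/√9 ≈ 9.67.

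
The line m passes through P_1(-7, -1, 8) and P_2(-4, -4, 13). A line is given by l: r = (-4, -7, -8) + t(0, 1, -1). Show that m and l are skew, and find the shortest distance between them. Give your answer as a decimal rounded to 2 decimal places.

A direction vector for m is P_2 − P_1 = (3, -3, 5).
Common perpendicular direction n = (3, -3, 5) × (0, 1, -1) = (-2, 3, 3).
With w = (-4, -7, -8) − (-7, -1, 8) = (3, -6, -16), w · n = -72.
Since n ≠ 0 the lines are not parallel, and w · n = -72 ≠ 0 so they do not intersect; hence they are skew.
Distance = |w · n| / |n| = |-72| / √22 ≈ 15.35.

15.35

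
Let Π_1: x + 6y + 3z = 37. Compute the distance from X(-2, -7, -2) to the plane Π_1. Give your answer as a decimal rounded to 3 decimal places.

12.827

n·X − d = (1)·(-2) + (6)·(-7) + (3)·(-2) − 37 = -87; |n| = √46.
Distance = |-87| / √46 = 87/√46 ≈ 12.827.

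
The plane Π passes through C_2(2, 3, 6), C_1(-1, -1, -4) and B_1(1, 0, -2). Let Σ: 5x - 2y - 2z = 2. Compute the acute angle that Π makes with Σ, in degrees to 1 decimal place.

71.0

C_2C_1 = (-3, -4, -10), C_2B_1 = (-1, -3, -8); a normal to Π is C_2C_1 × C_2B_1 = (2, -14, 5).
Using C_2: Π has equation 2x - 14y + 5z = -8.
cos θ = |n₁·n₂| / (|n₁||n₂|) = |28| / (√225 · √33).
θ = arccos(0.32494) ≈ 71.0°.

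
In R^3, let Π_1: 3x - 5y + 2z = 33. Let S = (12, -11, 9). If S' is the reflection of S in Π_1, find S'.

(0, 9, 1)

λ = (n·S − d)/|n|² = (109 − 33)/38 = 2.
Reflection = S − 2λn = (12, -11, 9) − 4·(3, -5, 2) = (0, 9, 1).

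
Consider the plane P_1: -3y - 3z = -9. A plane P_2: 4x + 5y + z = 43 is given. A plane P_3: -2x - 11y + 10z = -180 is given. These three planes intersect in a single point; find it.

(0, 10, -7)

Solving the 3×3 linear system -3y - 3z = -9, 4x + 5y + z = 43, -2x - 11y + 10z = -180 (e.g. by elimination or Cramer's rule, determinant = 228) gives (0, 10, -7).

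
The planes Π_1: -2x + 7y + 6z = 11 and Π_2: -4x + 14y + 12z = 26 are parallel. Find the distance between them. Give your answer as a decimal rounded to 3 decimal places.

Rescale Π_2 by 1/2: -2x + 7y + 6z = 13. Then distance = |11 − 13| / √89 ≈ 0.212.

0.212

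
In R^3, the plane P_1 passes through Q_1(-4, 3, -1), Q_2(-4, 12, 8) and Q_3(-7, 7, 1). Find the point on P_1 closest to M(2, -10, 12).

Q_1Q_2 = (0, 9, 9), Q_1Q_3 = (-3, 4, 2); a normal to P_1 is Q_1Q_2 × Q_1Q_3 = (-18, -27, 27).
Using Q_1: P_1 has equation -18x - 27y + 27z = -36.
Foot = M − λn with λ = (n·M − d)/|n|² = (558 − (-36))/1782 = 1/3.
Foot = (2, -10, 12) − (1/3)·(-18, -27, 27) = (8, -1, 3).

(8, -1, 3)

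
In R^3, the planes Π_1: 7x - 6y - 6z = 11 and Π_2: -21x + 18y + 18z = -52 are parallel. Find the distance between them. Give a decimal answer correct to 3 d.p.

0.576

Rescale Π_2 by 1/(-3): 7x - 6y - 6z = 52/3. Then distance = |11 − (52/3)| / √121 ≈ 0.576.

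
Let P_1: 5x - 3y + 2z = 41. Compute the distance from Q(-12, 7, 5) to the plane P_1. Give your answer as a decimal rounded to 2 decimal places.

18.17

n·Q − d = (5)·(-12) + (-3)·(7) + (2)·(5) − 41 = -112; |n| = √38.
Distance = |-112| / √38 = 112/√38 ≈ 18.17.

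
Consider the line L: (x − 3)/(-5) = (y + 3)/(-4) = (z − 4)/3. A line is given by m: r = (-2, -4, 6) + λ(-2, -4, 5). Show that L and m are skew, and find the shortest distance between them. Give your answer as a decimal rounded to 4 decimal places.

1.8865

L has direction (-5, -4, 3) through (3, -3, 4).
Common perpendicular direction n = (-5, -4, 3) × (-2, -4, 5) = (-8, 19, 12).
With w = (-2, -4, 6) − (3, -3, 4) = (-5, -1, 2), w · n = 45.
Since n ≠ 0 the lines are not parallel, and w · n = 45 ≠ 0 so they do not intersect; hence they are skew.
Distance = |w · n| / |n| = |45| / √569 ≈ 1.8865.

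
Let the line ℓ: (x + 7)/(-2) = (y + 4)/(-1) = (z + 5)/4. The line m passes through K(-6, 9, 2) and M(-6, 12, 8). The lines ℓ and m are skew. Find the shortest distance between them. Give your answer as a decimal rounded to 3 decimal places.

ℓ has direction (-2, -1, 4) through (-7, -4, -5).
A direction vector for m is M − K = (0, 3, 6).
Common perpendicular direction n = (-2, -1, 4) × (0, 3, 6) = (-18, 12, -6).
With w = (-6, 9, 2) − (-7, -4, -5) = (1, 13, 7), w · n = 96.
Distance = |w · n| / |n| = |96| / √504 ≈ 4.276.

4.276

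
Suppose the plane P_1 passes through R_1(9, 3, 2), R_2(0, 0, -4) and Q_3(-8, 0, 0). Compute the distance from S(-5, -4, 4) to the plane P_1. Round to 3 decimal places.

5.307

R_1R_2 = (-9, -3, -6), R_1Q_3 = (-17, -3, -2); a normal to P_1 is R_1R_2 × R_1Q_3 = (-12, 84, -24).
Using R_1: P_1 has equation -12x + 84y - 24z = 96.
n·S − d = (-12)·(-5) + (84)·(-4) + (-24)·(4) − 96 = -468; |n| = √7776.
Distance = |-468| / √7776 = 468/√7776 ≈ 5.307.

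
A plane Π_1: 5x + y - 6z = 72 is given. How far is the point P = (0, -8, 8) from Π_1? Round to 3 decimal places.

n·P − d = (5)·(0) + (1)·(-8) + (-6)·(8) − 72 = -128; |n| = √62.
Distance = |-128| / √62 = 128/√62 ≈ 16.256.

16.256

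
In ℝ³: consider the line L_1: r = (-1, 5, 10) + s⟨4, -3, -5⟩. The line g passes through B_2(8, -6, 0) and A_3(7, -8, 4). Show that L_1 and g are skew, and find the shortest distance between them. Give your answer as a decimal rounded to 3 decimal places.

1.225

A direction vector for g is A_3 − B_2 = (-1, -2, 4).
Common perpendicular direction n = (4, -3, -5) × (-1, -2, 4) = (-22, -11, -11).
With w = (8, -6, 0) − (-1, 5, 10) = (9, -11, -10), w · n = 33.
Since n ≠ 0 the lines are not parallel, and w · n = 33 ≠ 0 so they do not intersect; hence they are skew.
Distance = |w · n| / |n| = |33| / √726 ≈ 1.225.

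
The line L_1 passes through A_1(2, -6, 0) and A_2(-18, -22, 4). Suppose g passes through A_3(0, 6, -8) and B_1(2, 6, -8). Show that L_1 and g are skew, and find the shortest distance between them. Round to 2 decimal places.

A direction vector for L_1 is A_2 − A_1 = (-20, -16, 4).
A direction vector for g is B_1 − A_3 = (2, 0, 0).
Common perpendicular direction n = (-20, -16, 4) × (2, 0, 0) = (0, 8, 32).
With w = (0, 6, -8) − (2, -6, 0) = (-2, 12, -8), w · n = -160.
Since n ≠ 0 the lines are not parallel, and w · n = -160 ≠ 0 so they do not intersect; hence they are skew.
Distance = |w · n| / |n| = |-160| / √1088 ≈ 4.85.

4.85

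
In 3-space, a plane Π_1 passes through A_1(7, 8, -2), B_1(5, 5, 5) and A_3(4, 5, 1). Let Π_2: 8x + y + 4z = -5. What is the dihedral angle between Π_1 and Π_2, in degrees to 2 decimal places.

A_1B_1 = (-2, -3, 7), A_1A_3 = (-3, -3, 3); a normal to Π_1 is A_1B_1 × A_1A_3 = (12, -15, -3).
Using A_1: Π_1 has equation 12x - 15y - 3z = -30.
cos θ = |n₁·n₂| / (|n₁||n₂|) = |69| / (√378 · √81).
θ = arccos(0.39433) ≈ 66.78°.

66.78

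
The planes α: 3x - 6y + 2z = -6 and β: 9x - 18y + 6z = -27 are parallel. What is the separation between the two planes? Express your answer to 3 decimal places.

0.429

Rescale β by 1/3: 3x - 6y + 2z = -9. Then distance = |-6 − (-9)| / √49 ≈ 0.429.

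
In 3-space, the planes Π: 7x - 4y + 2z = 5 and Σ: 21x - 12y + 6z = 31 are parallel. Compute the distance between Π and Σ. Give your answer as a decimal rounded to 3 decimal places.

0.642

Rescale Σ by 1/3: 7x - 4y + 2z = 31/3. Then distance = |5 − (31/3)| / √69 ≈ 0.642.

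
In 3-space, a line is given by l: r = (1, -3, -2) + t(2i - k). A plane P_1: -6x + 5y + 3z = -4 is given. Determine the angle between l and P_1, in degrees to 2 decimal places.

sin θ = |n·v| / (|n||v|) = |-15| / (√70 · √5) = 0.80178.
θ ≈ 53.30°.

53.30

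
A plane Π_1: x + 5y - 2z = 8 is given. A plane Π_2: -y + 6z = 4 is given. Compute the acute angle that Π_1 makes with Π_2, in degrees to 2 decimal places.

cos θ = |n₁·n₂| / (|n₁||n₂|) = |-17| / (√30 · √37).
θ = arccos(0.51026) ≈ 59.32°.

59.32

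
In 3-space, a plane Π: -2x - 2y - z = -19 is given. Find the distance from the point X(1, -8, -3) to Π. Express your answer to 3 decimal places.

n·X − d = (-2)·(1) + (-2)·(-8) + (-1)·(-3) − (-19) = 36; |n| = √9.
Distance = |36| / √9 = 36/√9 ≈ 12.000.

12.000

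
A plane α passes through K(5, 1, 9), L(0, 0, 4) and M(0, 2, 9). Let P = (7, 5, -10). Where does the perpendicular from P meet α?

(5, -5, -6)

KL = (-5, -1, -5), KM = (-5, 1, 0); a normal to α is KL × KM = (5, 25, -10).
Using K: α has equation 5x + 25y - 10z = -40.
Foot = P − λn with λ = (n·P − d)/|n|² = (260 − (-40))/750 = 2/5.
Foot = (7, 5, -10) − (2/5)·(5, 25, -10) = (5, -5, -6).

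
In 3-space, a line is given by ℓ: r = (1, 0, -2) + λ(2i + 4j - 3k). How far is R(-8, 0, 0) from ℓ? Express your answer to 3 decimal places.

8.071

Taking (1, 0, -2) on ℓ with direction v = (2, 4, -3): w = R − (1, 0, -2) = (-9, 0, 2), and w × v = (-8, -23, -36).
Distance = |w × v| / |v| = √1889 / √29 ≈ 8.071.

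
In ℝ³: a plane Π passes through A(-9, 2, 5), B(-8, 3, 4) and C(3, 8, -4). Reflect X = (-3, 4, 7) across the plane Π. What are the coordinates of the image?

AB = (1, 1, -1), AC = (12, 6, -9); a normal to Π is AB × AC = (-3, -3, -6).
Using A: Π has equation -3x - 3y - 6z = -9.
λ = (n·X − d)/|n|² = (-45 − (-9))/54 = -2/3.
Reflection = X − 2λn = (-3, 4, 7) − (-4/3)·(-3, -3, -6) = (-7, 0, -1).

(-7, 0, -1)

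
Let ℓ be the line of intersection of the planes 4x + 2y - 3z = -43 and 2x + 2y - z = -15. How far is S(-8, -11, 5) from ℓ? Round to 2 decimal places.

Direction of ℓ: (4, 2, -3) × (2, 2, -1) = (4, -2, 4).
A point on ℓ: solving the two plane equations with x = -7 gives (-7, 3, 7).
Taking (-7, 3, 7) on ℓ with direction v = (4, -2, 4): w = S − (-7, 3, 7) = (-1, -14, -2), and w × v = (-60, -4, 58).
Distance = |w × v| / |v| = √6980 / √36 ≈ 13.92.

13.92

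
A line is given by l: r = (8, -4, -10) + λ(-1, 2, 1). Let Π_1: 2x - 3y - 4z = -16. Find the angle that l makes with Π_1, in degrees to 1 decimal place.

65.5

sin θ = |n·v| / (|n||v|) = |-12| / (√29 · √6) = 0.90972.
θ ≈ 65.5°.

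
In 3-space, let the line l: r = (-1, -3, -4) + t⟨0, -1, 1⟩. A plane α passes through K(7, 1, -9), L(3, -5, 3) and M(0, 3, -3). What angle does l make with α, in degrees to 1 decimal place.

KL = (-4, -6, 12), KM = (-7, 2, 6); a normal to α is KL × KM = (-60, -60, -50).
Using K: α has equation -60x - 60y - 50z = -30.
sin θ = |n·v| / (|n||v|) = |10| / (√9700 · √2) = 0.07180.
θ ≈ 4.1°.

4.1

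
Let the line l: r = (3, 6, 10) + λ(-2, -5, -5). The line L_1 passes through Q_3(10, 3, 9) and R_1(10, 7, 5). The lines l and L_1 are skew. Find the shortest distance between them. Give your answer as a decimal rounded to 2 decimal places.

A direction vector for L_1 is R_1 − Q_3 = (0, 4, -4).
Common perpendicular direction n = (-2, -5, -5) × (0, 4, -4) = (40, -8, -8).
With w = (10, 3, 9) − (3, 6, 10) = (7, -3, -1), w · n = 312.
Distance = |w · n| / |n| = |312| / √1728 ≈ 7.51.

7.51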